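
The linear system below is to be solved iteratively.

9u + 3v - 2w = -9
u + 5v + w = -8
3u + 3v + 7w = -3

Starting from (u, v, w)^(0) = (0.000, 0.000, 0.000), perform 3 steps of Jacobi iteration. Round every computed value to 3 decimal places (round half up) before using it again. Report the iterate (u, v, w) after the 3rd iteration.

Iteration 1:
  u = (-9 - (3)·0.000 - (-2)·0.000) / (9) = -1.000
  v = (-8 - (1)·0.000 - (1)·0.000) / (5) = -1.600
  w = (-3 - (3)·0.000 - (3)·0.000) / (7) = -0.429
Iteration 2:
  u = (-9 - (3)·-1.600 - (-2)·-0.429) / (9) = -0.562
  v = (-8 - (1)·-1.000 - (1)·-0.429) / (5) = -1.314
  w = (-3 - (3)·-1.000 - (3)·-1.600) / (7) = 0.686
Iteration 3:
  u = (-9 - (3)·-1.314 - (-2)·0.686) / (9) = -0.410
  v = (-8 - (1)·-0.562 - (1)·0.686) / (5) = -1.625
  w = (-3 - (3)·-0.562 - (3)·-1.314) / (7) = 0.375

(-0.410, -1.625, 0.375)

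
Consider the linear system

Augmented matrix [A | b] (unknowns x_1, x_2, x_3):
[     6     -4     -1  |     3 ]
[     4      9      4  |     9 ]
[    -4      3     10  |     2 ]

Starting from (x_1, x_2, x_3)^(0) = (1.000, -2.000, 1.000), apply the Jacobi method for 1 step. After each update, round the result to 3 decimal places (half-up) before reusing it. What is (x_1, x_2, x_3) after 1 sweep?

Iteration 1:
  x_1 = (3 - (-4)·-2.000 - (-1)·1.000) / (6) = -0.667
  x_2 = (9 - (4)·1.000 - (4)·1.000) / (9) = 0.111
  x_3 = (2 - (-4)·1.000 - (3)·-2.000) / (10) = 1.200

(-0.667, 0.111, 1.200)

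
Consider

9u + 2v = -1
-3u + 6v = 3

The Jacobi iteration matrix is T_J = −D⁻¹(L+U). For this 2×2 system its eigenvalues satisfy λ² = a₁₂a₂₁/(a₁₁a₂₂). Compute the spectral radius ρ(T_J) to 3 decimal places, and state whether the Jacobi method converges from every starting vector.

a₁₂a₂₁/(a₁₁a₂₂) = (2)·(-3) / ((9)·(6)) = -0.111111
ρ = √|-0.111111| = √0.111111 = 0.333
ρ < 1, so Jacobi converges

0.333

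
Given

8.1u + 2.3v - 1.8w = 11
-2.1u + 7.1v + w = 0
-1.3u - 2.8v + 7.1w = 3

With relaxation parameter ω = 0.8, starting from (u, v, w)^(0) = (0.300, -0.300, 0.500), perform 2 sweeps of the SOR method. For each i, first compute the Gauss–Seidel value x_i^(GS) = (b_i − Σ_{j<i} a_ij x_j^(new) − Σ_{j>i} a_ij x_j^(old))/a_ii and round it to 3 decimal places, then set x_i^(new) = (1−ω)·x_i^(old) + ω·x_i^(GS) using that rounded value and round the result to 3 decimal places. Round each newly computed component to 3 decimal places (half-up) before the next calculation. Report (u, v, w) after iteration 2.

(1.426, 0.298, 0.779)

Iteration 1:
  u: GS value = (11 - (2.3)·-0.300 - (-1.8)·0.500) / (8.1) = 1.554;  u ← (1−ω)·0.300 + ω·1.554 = 1.303
  v: GS value = (0 - (-2.1)·1.303 - (1)·0.500) / (7.1) = 0.315;  v ← (1−ω)·-0.300 + ω·0.315 = 0.192
  w: GS value = (3 - (-1.3)·1.303 - (-2.8)·0.192) / (7.1) = 0.737;  w ← (1−ω)·0.500 + ω·0.737 = 0.690
Iteration 2:
  u: GS value = (11 - (2.3)·0.192 - (-1.8)·0.690) / (8.1) = 1.457;  u ← (1−ω)·1.303 + ω·1.457 = 1.426
  v: GS value = (0 - (-2.1)·1.426 - (1)·0.690) / (7.1) = 0.325;  v ← (1−ω)·0.192 + ω·0.325 = 0.298
  w: GS value = (3 - (-1.3)·1.426 - (-2.8)·0.298) / (7.1) = 0.801;  w ← (1−ω)·0.690 + ω·0.801 = 0.779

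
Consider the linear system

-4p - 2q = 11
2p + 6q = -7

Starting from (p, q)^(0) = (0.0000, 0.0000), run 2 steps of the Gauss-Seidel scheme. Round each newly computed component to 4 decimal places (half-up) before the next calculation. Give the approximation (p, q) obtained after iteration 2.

Iteration 1:
  p = (11 - (-2)·0.0000) / (-4) = -2.7500
  q = (-7 - (2)·-2.7500) / (6) = -0.2500
Iteration 2:
  p = (11 - (-2)·-0.2500) / (-4) = -2.6250
  q = (-7 - (2)·-2.6250) / (6) = -0.2917

(-2.6250, -0.2917)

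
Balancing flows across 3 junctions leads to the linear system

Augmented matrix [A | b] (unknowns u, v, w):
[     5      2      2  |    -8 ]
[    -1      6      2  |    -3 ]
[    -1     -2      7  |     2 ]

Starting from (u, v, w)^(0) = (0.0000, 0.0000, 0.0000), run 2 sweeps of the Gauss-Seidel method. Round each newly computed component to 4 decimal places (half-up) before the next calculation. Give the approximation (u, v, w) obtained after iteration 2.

(-1.2286, -0.6508, -0.0757)

Iteration 1:
  u = (-8 - (2)·0.0000 - (2)·0.0000) / (5) = -1.6000
  v = (-3 - (-1)·-1.6000 - (2)·0.0000) / (6) = -0.7667
  w = (2 - (-1)·-1.6000 - (-2)·-0.7667) / (7) = -0.1619
Iteration 2:
  u = (-8 - (2)·-0.7667 - (2)·-0.1619) / (5) = -1.2286
  v = (-3 - (-1)·-1.2286 - (2)·-0.1619) / (6) = -0.6508
  w = (2 - (-1)·-1.2286 - (-2)·-0.6508) / (7) = -0.0757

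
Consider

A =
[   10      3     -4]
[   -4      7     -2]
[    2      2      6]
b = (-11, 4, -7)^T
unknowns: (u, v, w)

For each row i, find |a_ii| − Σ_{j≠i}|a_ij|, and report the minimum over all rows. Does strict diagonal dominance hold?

1

row 1: |10| − (3+4) = 3
row 2: |7| − (4+2) = 1
row 3: |6| − (2+2) = 2
minimum over rows = 1 → strictly diagonally dominant (convergence guaranteed)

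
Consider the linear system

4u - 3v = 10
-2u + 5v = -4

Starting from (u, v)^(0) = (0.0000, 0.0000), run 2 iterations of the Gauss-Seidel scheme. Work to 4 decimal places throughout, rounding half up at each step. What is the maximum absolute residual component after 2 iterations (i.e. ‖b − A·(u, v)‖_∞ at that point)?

0.1800

Iteration 1:
  u = (10 - (-3)·0.0000) / (4) = 2.5000
  v = (-4 - (-2)·2.5000) / (5) = 0.2000
Iteration 2:
  u = (10 - (-3)·0.2000) / (4) = 2.6500
  v = (-4 - (-2)·2.6500) / (5) = 0.2600
Residual b − A·x = (0.1800, 0.0000); ∞-norm = 0.1800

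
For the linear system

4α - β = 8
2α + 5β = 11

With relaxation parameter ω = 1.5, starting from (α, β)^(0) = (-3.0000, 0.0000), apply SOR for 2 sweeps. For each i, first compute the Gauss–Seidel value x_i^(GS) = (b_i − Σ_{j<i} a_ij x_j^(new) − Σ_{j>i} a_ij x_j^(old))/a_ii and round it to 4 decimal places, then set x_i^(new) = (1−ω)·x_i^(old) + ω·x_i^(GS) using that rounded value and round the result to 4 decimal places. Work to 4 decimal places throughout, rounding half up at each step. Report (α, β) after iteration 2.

Iteration 1:
  α: GS value = (8 - (-1)·0.0000) / (4) = 2.0000;  α ← (1−ω)·-3.0000 + ω·2.0000 = 4.5000
  β: GS value = (11 - (2)·4.5000) / (5) = 0.4000;  β ← (1−ω)·0.0000 + ω·0.4000 = 0.6000
Iteration 2:
  α: GS value = (8 - (-1)·0.6000) / (4) = 2.1500;  α ← (1−ω)·4.5000 + ω·2.1500 = 0.9750
  β: GS value = (11 - (2)·0.9750) / (5) = 1.8100;  β ← (1−ω)·0.6000 + ω·1.8100 = 2.4150

(0.9750, 2.4150)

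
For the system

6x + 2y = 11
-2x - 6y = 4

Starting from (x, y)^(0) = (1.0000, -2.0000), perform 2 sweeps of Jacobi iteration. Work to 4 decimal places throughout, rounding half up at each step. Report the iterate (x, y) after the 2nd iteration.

(2.1667, -1.5000)

Iteration 1:
  x = (11 - (2)·-2.0000) / (6) = 2.5000
  y = (4 - (-2)·1.0000) / (-6) = -1.0000
Iteration 2:
  x = (11 - (2)·-1.0000) / (6) = 2.1667
  y = (4 - (-2)·2.5000) / (-6) = -1.5000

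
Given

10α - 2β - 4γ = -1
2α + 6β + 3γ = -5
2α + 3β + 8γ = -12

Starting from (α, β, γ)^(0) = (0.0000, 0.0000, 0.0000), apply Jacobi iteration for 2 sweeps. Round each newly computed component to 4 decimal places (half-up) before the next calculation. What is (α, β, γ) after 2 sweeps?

(-0.8667, -0.0500, -1.1625)

Iteration 1:
  α = (-1 - (-2)·0.0000 - (-4)·0.0000) / (10) = -0.1000
  β = (-5 - (2)·0.0000 - (3)·0.0000) / (6) = -0.8333
  γ = (-12 - (2)·0.0000 - (3)·0.0000) / (8) = -1.5000
Iteration 2:
  α = (-1 - (-2)·-0.8333 - (-4)·-1.5000) / (10) = -0.8667
  β = (-5 - (2)·-0.1000 - (3)·-1.5000) / (6) = -0.0500
  γ = (-12 - (2)·-0.1000 - (3)·-0.8333) / (8) = -1.1625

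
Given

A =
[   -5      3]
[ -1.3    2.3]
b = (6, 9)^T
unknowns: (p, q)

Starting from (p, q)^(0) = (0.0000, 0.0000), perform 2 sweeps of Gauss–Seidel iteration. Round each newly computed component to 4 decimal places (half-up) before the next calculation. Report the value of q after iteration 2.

Iteration 1:
  p = (6 - (3)·0.0000) / (-5) = -1.2000
  q = (9 - (-1.3)·-1.2000) / (2.3) = 3.2348
Iteration 2:
  p = (6 - (3)·3.2348) / (-5) = 0.7409
  q = (9 - (-1.3)·0.7409) / (2.3) = 4.3318

4.3318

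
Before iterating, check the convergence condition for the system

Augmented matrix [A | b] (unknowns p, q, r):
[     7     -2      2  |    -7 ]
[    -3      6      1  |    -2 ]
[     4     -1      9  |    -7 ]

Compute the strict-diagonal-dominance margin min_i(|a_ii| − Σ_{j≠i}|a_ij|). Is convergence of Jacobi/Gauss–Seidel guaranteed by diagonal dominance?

2

row 1: |7| − (2+2) = 3
row 2: |6| − (3+1) = 2
row 3: |9| − (4+1) = 4
minimum over rows = 2 → strictly diagonally dominant (convergence guaranteed)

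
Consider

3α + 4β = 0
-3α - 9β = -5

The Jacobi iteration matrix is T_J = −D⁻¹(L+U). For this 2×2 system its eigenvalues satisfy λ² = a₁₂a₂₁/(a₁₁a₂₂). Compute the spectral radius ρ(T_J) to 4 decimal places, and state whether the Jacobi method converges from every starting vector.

a₁₂a₂₁/(a₁₁a₂₂) = (4)·(-3) / ((3)·(-9)) = 0.444444
ρ = √|0.444444| = √0.444444 = 0.6667
ρ < 1, so Jacobi converges

0.6667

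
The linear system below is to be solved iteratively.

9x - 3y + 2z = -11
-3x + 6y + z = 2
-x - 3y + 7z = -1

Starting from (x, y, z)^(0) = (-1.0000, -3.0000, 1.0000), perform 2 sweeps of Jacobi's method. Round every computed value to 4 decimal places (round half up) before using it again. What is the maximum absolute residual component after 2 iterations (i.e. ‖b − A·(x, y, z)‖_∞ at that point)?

3.4446

Iteration 1:
  x = (-11 - (-3)·-3.0000 - (2)·1.0000) / (9) = -2.4444
  y = (2 - (-3)·-1.0000 - (1)·1.0000) / (6) = -0.3333
  z = (-1 - (-1)·-1.0000 - (-3)·-3.0000) / (7) = -1.5714
Iteration 2:
  x = (-11 - (-3)·-0.3333 - (2)·-1.5714) / (9) = -0.9841
  y = (2 - (-3)·-2.4444 - (1)·-1.5714) / (6) = -0.6270
  z = (-1 - (-1)·-2.4444 - (-3)·-0.3333) / (7) = -0.6349
Residual b − A·x = (-2.7543, 3.4446, 0.5792); ∞-norm = 3.4446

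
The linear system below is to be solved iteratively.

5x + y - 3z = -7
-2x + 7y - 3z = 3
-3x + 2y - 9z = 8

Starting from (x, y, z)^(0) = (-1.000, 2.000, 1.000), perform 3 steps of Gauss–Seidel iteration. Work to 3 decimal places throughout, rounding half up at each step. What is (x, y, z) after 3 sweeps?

(-1.573, -0.176, -0.404)

Iteration 1:
  x = (-7 - (1)·2.000 - (-3)·1.000) / (5) = -1.200
  y = (3 - (-2)·-1.200 - (-3)·1.000) / (7) = 0.514
  z = (8 - (-3)·-1.200 - (2)·0.514) / (-9) = -0.375
Iteration 2:
  x = (-7 - (1)·0.514 - (-3)·-0.375) / (5) = -1.728
  y = (3 - (-2)·-1.728 - (-3)·-0.375) / (7) = -0.226
  z = (8 - (-3)·-1.728 - (2)·-0.226) / (-9) = -0.363
Iteration 3:
  x = (-7 - (1)·-0.226 - (-3)·-0.363) / (5) = -1.573
  y = (3 - (-2)·-1.573 - (-3)·-0.363) / (7) = -0.176
  z = (8 - (-3)·-1.573 - (2)·-0.176) / (-9) = -0.404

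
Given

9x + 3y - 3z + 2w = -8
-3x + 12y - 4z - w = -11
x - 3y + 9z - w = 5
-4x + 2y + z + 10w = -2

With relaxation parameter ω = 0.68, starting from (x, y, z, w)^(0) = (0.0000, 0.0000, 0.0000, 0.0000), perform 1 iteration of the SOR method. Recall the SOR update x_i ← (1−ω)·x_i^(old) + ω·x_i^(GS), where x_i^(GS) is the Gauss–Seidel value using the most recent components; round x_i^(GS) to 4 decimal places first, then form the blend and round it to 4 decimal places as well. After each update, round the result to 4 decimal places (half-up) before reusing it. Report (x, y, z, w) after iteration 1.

Iteration 1:
  x: GS value = (-8 - (3)·0.0000 - (-3)·0.0000 - (2)·0.0000) / (9) = -0.8889;  x ← (1−ω)·0.0000 + ω·-0.8889 = -0.6045
  y: GS value = (-11 - (-3)·-0.6045 - (-4)·0.0000 - (-1)·0.0000) / (12) = -1.0678;  y ← (1−ω)·0.0000 + ω·-1.0678 = -0.7261
  z: GS value = (5 - (1)·-0.6045 - (-3)·-0.7261 - (-1)·0.0000) / (9) = 0.3807;  z ← (1−ω)·0.0000 + ω·0.3807 = 0.2589
  w: GS value = (-2 - (-4)·-0.6045 - (2)·-0.7261 - (1)·0.2589) / (10) = -0.3225;  w ← (1−ω)·0.0000 + ω·-0.3225 = -0.2193

(-0.6045, -0.7261, 0.2589, -0.2193)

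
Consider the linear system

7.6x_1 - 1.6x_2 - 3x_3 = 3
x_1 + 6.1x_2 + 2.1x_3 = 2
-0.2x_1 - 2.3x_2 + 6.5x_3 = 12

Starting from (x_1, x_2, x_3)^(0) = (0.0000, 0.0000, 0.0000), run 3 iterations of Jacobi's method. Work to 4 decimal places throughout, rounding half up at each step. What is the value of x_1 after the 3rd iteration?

1.0957

Iteration 1:
  x_1 = (3 - (-1.6)·0.0000 - (-3)·0.0000) / (7.6) = 0.3947
  x_2 = (2 - (1)·0.0000 - (2.1)·0.0000) / (6.1) = 0.3279
  x_3 = (12 - (-0.2)·0.0000 - (-2.3)·0.0000) / (6.5) = 1.8462
Iteration 2:
  x_1 = (3 - (-1.6)·0.3279 - (-3)·1.8462) / (7.6) = 1.1925
  x_2 = (2 - (1)·0.3947 - (2.1)·1.8462) / (6.1) = -0.3724
  x_3 = (12 - (-0.2)·0.3947 - (-2.3)·0.3279) / (6.5) = 1.9743
Iteration 3:
  x_1 = (3 - (-1.6)·-0.3724 - (-3)·1.9743) / (7.6) = 1.0957
  x_2 = (2 - (1)·1.1925 - (2.1)·1.9743) / (6.1) = -0.5473
  x_3 = (12 - (-0.2)·1.1925 - (-2.3)·-0.3724) / (6.5) = 1.7511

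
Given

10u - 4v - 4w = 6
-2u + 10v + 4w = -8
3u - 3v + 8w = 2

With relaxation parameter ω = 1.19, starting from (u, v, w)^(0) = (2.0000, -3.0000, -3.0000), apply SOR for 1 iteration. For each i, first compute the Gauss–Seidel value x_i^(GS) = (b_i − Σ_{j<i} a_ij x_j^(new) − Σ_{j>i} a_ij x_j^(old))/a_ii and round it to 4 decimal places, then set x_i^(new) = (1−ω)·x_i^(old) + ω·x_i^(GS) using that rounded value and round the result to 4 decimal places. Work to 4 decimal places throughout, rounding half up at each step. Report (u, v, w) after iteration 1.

(-2.5220, 0.4458, 2.1919)

Iteration 1:
  u: GS value = (6 - (-4)·-3.0000 - (-4)·-3.0000) / (10) = -1.8000;  u ← (1−ω)·2.0000 + ω·-1.8000 = -2.5220
  v: GS value = (-8 - (-2)·-2.5220 - (4)·-3.0000) / (10) = -0.1044;  v ← (1−ω)·-3.0000 + ω·-0.1044 = 0.4458
  w: GS value = (2 - (3)·-2.5220 - (-3)·0.4458) / (8) = 1.3629;  w ← (1−ω)·-3.0000 + ω·1.3629 = 2.1919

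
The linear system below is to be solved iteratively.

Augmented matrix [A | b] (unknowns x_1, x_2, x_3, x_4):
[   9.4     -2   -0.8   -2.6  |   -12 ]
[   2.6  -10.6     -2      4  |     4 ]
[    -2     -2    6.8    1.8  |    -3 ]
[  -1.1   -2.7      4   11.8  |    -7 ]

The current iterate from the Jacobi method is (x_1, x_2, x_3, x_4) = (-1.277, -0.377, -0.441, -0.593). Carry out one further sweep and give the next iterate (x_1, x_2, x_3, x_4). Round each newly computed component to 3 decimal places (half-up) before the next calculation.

(-1.558, -0.831, -0.771, -0.649)

One sweep:
  x_1 = (-12 - (-2)·-0.377 - (-0.8)·-0.441 - (-2.6)·-0.593) / (9.4) = -1.558
  x_2 = (4 - (2.6)·-1.277 - (-2)·-0.441 - (4)·-0.593) / (-10.6) = -0.831
  x_3 = (-3 - (-2)·-1.277 - (-2)·-0.377 - (1.8)·-0.593) / (6.8) = -0.771
  x_4 = (-7 - (-1.1)·-1.277 - (-2.7)·-0.377 - (4)·-0.441) / (11.8) = -0.649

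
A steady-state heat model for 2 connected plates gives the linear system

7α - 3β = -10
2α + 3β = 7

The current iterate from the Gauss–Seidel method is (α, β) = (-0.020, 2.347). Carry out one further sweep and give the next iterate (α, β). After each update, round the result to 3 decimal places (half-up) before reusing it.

(-0.423, 2.615)

One sweep:
  α = (-10 - (-3)·2.347) / (7) = -0.423
  β = (7 - (2)·-0.423) / (3) = 2.615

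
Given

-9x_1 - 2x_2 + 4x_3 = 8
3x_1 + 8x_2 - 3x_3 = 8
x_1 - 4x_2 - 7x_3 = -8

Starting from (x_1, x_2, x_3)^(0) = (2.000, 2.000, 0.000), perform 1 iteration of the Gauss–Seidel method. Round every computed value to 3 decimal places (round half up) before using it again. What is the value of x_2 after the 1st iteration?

1.500

Iteration 1:
  x_1 = (8 - (-2)·2.000 - (4)·0.000) / (-9) = -1.333
  x_2 = (8 - (3)·-1.333 - (-3)·0.000) / (8) = 1.500
  x_3 = (-8 - (1)·-1.333 - (-4)·1.500) / (-7) = 0.095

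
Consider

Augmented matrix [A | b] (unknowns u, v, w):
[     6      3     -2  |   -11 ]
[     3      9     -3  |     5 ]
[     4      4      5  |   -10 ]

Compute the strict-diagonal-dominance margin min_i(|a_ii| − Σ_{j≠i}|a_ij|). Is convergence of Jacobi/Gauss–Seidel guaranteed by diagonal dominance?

-3

row 1: |6| − (3+2) = 1
row 2: |9| − (3+3) = 3
row 3: |5| − (4+4) = -3
minimum over rows = -3 → not strictly diagonally dominant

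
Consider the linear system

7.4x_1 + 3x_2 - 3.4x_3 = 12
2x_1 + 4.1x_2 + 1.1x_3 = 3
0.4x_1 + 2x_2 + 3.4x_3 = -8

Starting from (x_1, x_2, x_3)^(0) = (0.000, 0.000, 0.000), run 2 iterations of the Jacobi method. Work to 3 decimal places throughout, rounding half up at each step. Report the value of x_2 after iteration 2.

Iteration 1:
  x_1 = (12 - (3)·0.000 - (-3.4)·0.000) / (7.4) = 1.622
  x_2 = (3 - (2)·0.000 - (1.1)·0.000) / (4.1) = 0.732
  x_3 = (-8 - (0.4)·0.000 - (2)·0.000) / (3.4) = -2.353
Iteration 2:
  x_1 = (12 - (3)·0.732 - (-3.4)·-2.353) / (7.4) = 0.244
  x_2 = (3 - (2)·1.622 - (1.1)·-2.353) / (4.1) = 0.572
  x_3 = (-8 - (0.4)·1.622 - (2)·0.732) / (3.4) = -2.974

0.572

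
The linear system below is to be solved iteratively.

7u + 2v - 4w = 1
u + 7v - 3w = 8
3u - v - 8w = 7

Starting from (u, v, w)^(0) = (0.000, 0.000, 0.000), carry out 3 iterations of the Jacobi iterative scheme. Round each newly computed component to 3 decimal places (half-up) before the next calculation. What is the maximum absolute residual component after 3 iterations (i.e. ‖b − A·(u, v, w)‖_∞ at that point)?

1.207

Iteration 1:
  u = (1 - (2)·0.000 - (-4)·0.000) / (7) = 0.143
  v = (8 - (1)·0.000 - (-3)·0.000) / (7) = 1.143
  w = (7 - (3)·0.000 - (-1)·0.000) / (-8) = -0.875
Iteration 2:
  u = (1 - (2)·1.143 - (-4)·-0.875) / (7) = -0.684
  v = (8 - (1)·0.143 - (-3)·-0.875) / (7) = 0.747
  w = (7 - (3)·0.143 - (-1)·1.143) / (-8) = -0.964
Iteration 3:
  u = (1 - (2)·0.747 - (-4)·-0.964) / (7) = -0.621
  v = (8 - (1)·-0.684 - (-3)·-0.964) / (7) = 0.827
  w = (7 - (3)·-0.684 - (-1)·0.747) / (-8) = -1.225
Residual b − A·x = (-1.207, -0.843, -0.110); ∞-norm = 1.207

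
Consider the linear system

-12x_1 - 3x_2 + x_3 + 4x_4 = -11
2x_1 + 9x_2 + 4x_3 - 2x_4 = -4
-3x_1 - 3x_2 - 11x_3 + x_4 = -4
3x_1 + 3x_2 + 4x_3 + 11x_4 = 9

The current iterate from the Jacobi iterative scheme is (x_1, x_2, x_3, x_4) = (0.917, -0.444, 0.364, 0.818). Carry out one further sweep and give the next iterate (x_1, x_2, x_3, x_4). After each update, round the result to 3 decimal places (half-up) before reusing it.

One sweep:
  x_1 = (-11 - (-3)·-0.444 - (1)·0.364 - (4)·0.818) / (-12) = 1.331
  x_2 = (-4 - (2)·0.917 - (4)·0.364 - (-2)·0.818) / (9) = -0.628
  x_3 = (-4 - (-3)·0.917 - (-3)·-0.444 - (1)·0.818) / (-11) = 0.309
  x_4 = (9 - (3)·0.917 - (3)·-0.444 - (4)·0.364) / (11) = 0.557

(1.331, -0.628, 0.309, 0.557)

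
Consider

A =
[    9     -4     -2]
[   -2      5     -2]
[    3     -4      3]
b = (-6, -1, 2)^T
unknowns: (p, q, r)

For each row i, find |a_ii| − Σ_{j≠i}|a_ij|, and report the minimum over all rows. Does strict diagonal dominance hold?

row 1: |9| − (4+2) = 3
row 2: |5| − (2+2) = 1
row 3: |3| − (3+4) = -4
minimum over rows = -4 → not strictly diagonally dominant

-4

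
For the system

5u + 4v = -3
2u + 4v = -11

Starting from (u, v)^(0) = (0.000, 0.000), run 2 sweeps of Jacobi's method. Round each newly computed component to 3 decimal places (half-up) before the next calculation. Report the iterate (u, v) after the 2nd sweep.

(1.600, -2.450)

Iteration 1:
  u = (-3 - (4)·0.000) / (5) = -0.600
  v = (-11 - (2)·0.000) / (4) = -2.750
Iteration 2:
  u = (-3 - (4)·-2.750) / (5) = 1.600
  v = (-11 - (2)·-0.600) / (4) = -2.450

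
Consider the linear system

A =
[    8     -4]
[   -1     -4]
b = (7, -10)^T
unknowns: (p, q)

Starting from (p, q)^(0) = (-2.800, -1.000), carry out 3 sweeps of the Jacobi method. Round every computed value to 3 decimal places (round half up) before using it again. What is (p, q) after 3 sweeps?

Iteration 1:
  p = (7 - (-4)·-1.000) / (8) = 0.375
  q = (-10 - (-1)·-2.800) / (-4) = 3.200
Iteration 2:
  p = (7 - (-4)·3.200) / (8) = 2.475
  q = (-10 - (-1)·0.375) / (-4) = 2.406
Iteration 3:
  p = (7 - (-4)·2.406) / (8) = 2.078
  q = (-10 - (-1)·2.475) / (-4) = 1.881

(2.078, 1.881)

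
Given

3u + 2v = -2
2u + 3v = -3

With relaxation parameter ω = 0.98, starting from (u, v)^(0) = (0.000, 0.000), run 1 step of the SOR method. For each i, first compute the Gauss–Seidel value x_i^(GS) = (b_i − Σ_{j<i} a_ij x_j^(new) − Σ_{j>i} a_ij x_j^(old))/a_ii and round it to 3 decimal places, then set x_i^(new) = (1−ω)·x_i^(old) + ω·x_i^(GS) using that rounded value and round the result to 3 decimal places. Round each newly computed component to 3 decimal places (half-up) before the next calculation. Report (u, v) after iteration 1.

Iteration 1:
  u: GS value = (-2 - (2)·0.000) / (3) = -0.667;  u ← (1−ω)·0.000 + ω·-0.667 = -0.654
  v: GS value = (-3 - (2)·-0.654) / (3) = -0.564;  v ← (1−ω)·0.000 + ω·-0.564 = -0.553

(-0.654, -0.553)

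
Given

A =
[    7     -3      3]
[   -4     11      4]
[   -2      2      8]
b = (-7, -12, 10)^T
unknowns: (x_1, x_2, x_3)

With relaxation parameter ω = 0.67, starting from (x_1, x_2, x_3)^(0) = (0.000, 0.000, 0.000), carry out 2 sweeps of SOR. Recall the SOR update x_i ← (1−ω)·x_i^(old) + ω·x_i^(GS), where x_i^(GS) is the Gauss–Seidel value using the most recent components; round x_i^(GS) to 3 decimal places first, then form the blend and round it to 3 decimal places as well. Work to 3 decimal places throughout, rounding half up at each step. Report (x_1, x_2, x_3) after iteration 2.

Iteration 1:
  x_1: GS value = (-7 - (-3)·0.000 - (3)·0.000) / (7) = -1.000;  x_1 ← (1−ω)·0.000 + ω·-1.000 = -0.670
  x_2: GS value = (-12 - (-4)·-0.670 - (4)·0.000) / (11) = -1.335;  x_2 ← (1−ω)·0.000 + ω·-1.335 = -0.894
  x_3: GS value = (10 - (-2)·-0.670 - (2)·-0.894) / (8) = 1.306;  x_3 ← (1−ω)·0.000 + ω·1.306 = 0.875
Iteration 2:
  x_1: GS value = (-7 - (-3)·-0.894 - (3)·0.875) / (7) = -1.758;  x_1 ← (1−ω)·-0.670 + ω·-1.758 = -1.399
  x_2: GS value = (-12 - (-4)·-1.399 - (4)·0.875) / (11) = -1.918;  x_2 ← (1−ω)·-0.894 + ω·-1.918 = -1.580
  x_3: GS value = (10 - (-2)·-1.399 - (2)·-1.580) / (8) = 1.295;  x_3 ← (1−ω)·0.875 + ω·1.295 = 1.156

(-1.399, -1.580, 1.156)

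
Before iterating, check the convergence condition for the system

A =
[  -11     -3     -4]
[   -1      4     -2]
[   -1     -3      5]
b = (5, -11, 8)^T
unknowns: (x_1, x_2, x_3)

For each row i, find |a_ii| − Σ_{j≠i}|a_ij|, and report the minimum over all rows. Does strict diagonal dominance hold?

1

row 1: |-11| − (3+4) = 4
row 2: |4| − (1+2) = 1
row 3: |5| − (1+3) = 1
minimum over rows = 1 → strictly diagonally dominant (convergence guaranteed)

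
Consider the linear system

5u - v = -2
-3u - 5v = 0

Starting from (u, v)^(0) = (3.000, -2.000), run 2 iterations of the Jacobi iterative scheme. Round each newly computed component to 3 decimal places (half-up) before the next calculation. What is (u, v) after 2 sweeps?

Iteration 1:
  u = (-2 - (-1)·-2.000) / (5) = -0.800
  v = (0 - (-3)·3.000) / (-5) = -1.800
Iteration 2:
  u = (-2 - (-1)·-1.800) / (5) = -0.760
  v = (0 - (-3)·-0.800) / (-5) = 0.480

(-0.760, 0.480)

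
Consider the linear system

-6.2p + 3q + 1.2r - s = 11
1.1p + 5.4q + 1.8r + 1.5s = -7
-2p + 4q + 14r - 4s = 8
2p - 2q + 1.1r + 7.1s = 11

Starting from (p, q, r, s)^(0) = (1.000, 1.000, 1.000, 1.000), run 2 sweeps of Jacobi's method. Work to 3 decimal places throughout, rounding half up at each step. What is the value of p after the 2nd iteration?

-2.882

Iteration 1:
  p = (11 - (3)·1.000 - (1.2)·1.000 - (-1)·1.000) / (-6.2) = -1.258
  q = (-7 - (1.1)·1.000 - (1.8)·1.000 - (1.5)·1.000) / (5.4) = -2.111
  r = (8 - (-2)·1.000 - (4)·1.000 - (-4)·1.000) / (14) = 0.714
  s = (11 - (2)·1.000 - (-2)·1.000 - (1.1)·1.000) / (7.1) = 1.394
Iteration 2:
  p = (11 - (3)·-2.111 - (1.2)·0.714 - (-1)·1.394) / (-6.2) = -2.882
  q = (-7 - (1.1)·-1.258 - (1.8)·0.714 - (1.5)·1.394) / (5.4) = -1.665
  r = (8 - (-2)·-1.258 - (4)·-2.111 - (-4)·1.394) / (14) = 1.393
  s = (11 - (2)·-1.258 - (-2)·-2.111 - (1.1)·0.714) / (7.1) = 1.198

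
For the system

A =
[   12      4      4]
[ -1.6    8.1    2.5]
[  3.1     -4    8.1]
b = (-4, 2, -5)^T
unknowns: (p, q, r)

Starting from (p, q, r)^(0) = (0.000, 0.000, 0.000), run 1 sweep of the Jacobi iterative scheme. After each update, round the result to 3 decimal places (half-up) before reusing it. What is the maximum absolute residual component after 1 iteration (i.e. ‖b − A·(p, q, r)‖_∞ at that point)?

Iteration 1:
  p = (-4 - (4)·0.000 - (4)·0.000) / (12) = -0.333
  q = (2 - (-1.6)·0.000 - (2.5)·0.000) / (8.1) = 0.247
  r = (-5 - (3.1)·0.000 - (-4)·0.000) / (8.1) = -0.617
Residual b − A·x = (1.476, 1.009, 2.018); ∞-norm = 2.018

2.018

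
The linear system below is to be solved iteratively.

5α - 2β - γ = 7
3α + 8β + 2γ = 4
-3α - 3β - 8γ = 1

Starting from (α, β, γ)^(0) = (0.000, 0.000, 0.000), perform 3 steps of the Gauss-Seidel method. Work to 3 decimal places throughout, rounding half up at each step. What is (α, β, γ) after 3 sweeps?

(1.341, 0.164, -0.689)

Iteration 1:
  α = (7 - (-2)·0.000 - (-1)·0.000) / (5) = 1.400
  β = (4 - (3)·1.400 - (2)·0.000) / (8) = -0.025
  γ = (1 - (-3)·1.400 - (-3)·-0.025) / (-8) = -0.641
Iteration 2:
  α = (7 - (-2)·-0.025 - (-1)·-0.641) / (5) = 1.262
  β = (4 - (3)·1.262 - (2)·-0.641) / (8) = 0.187
  γ = (1 - (-3)·1.262 - (-3)·0.187) / (-8) = -0.668
Iteration 3:
  α = (7 - (-2)·0.187 - (-1)·-0.668) / (5) = 1.341
  β = (4 - (3)·1.341 - (2)·-0.668) / (8) = 0.164
  γ = (1 - (-3)·1.341 - (-3)·0.164) / (-8) = -0.689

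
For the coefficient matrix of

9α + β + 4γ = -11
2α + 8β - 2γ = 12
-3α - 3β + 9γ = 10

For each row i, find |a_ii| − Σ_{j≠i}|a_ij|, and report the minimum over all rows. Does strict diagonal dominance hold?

row 1: |9| − (1+4) = 4
row 2: |8| − (2+2) = 4
row 3: |9| − (3+3) = 3
minimum over rows = 3 → strictly diagonally dominant (convergence guaranteed)

3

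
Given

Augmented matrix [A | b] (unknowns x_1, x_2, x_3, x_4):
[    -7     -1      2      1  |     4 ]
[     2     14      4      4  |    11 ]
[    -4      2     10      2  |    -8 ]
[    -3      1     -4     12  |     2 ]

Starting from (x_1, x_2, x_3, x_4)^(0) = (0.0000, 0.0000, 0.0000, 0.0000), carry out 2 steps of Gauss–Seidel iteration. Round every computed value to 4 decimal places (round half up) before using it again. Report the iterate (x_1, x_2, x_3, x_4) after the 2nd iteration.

Iteration 1:
  x_1 = (4 - (-1)·0.0000 - (2)·0.0000 - (1)·0.0000) / (-7) = -0.5714
  x_2 = (11 - (2)·-0.5714 - (4)·0.0000 - (4)·0.0000) / (14) = 0.8673
  x_3 = (-8 - (-4)·-0.5714 - (2)·0.8673 - (2)·0.0000) / (10) = -1.2020
  x_4 = (2 - (-3)·-0.5714 - (1)·0.8673 - (-4)·-1.2020) / (12) = -0.4491
Iteration 2:
  x_1 = (4 - (-1)·0.8673 - (2)·-1.2020 - (1)·-0.4491) / (-7) = -1.1029
  x_2 = (11 - (2)·-1.1029 - (4)·-1.2020 - (4)·-0.4491) / (14) = 1.4150
  x_3 = (-8 - (-4)·-1.1029 - (2)·1.4150 - (2)·-0.4491) / (10) = -1.4343
  x_4 = (2 - (-3)·-1.1029 - (1)·1.4150 - (-4)·-1.4343) / (12) = -0.7051

(-1.1029, 1.4150, -1.4343, -0.7051)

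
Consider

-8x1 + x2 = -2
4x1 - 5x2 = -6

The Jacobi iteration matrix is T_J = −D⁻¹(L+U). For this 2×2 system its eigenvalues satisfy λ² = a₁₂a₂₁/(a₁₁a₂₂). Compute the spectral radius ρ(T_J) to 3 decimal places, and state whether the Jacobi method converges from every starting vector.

a₁₂a₂₁/(a₁₁a₂₂) = (1)·(4) / ((-8)·(-5)) = 0.100000
ρ = √|0.100000| = √0.100000 = 0.316
ρ < 1, so Jacobi converges

0.316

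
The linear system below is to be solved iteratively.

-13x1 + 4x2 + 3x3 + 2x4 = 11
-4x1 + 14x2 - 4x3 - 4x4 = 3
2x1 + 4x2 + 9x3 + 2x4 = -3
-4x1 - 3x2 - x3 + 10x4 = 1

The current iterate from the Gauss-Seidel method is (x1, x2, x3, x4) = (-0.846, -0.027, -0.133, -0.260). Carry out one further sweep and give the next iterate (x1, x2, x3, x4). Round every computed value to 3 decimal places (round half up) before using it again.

One sweep:
  x1 = (11 - (4)·-0.027 - (3)·-0.133 - (2)·-0.260) / (-13) = -0.925
  x2 = (3 - (-4)·-0.925 - (-4)·-0.133 - (-4)·-0.260) / (14) = -0.162
  x3 = (-3 - (2)·-0.925 - (4)·-0.162 - (2)·-0.260) / (9) = 0.002
  x4 = (1 - (-4)·-0.925 - (-3)·-0.162 - (-1)·0.002) / (10) = -0.318

(-0.925, -0.162, 0.002, -0.318)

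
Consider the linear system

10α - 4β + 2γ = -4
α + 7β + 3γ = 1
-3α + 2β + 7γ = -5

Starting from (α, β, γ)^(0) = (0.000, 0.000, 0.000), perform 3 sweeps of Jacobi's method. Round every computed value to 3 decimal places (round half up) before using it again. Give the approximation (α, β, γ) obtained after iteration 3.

(-0.012, 0.569, -0.945)

Iteration 1:
  α = (-4 - (-4)·0.000 - (2)·0.000) / (10) = -0.400
  β = (1 - (1)·0.000 - (3)·0.000) / (7) = 0.143
  γ = (-5 - (-3)·0.000 - (2)·0.000) / (7) = -0.714
Iteration 2:
  α = (-4 - (-4)·0.143 - (2)·-0.714) / (10) = -0.200
  β = (1 - (1)·-0.400 - (3)·-0.714) / (7) = 0.506
  γ = (-5 - (-3)·-0.400 - (2)·0.143) / (7) = -0.927
Iteration 3:
  α = (-4 - (-4)·0.506 - (2)·-0.927) / (10) = -0.012
  β = (1 - (1)·-0.200 - (3)·-0.927) / (7) = 0.569
  γ = (-5 - (-3)·-0.200 - (2)·0.506) / (7) = -0.945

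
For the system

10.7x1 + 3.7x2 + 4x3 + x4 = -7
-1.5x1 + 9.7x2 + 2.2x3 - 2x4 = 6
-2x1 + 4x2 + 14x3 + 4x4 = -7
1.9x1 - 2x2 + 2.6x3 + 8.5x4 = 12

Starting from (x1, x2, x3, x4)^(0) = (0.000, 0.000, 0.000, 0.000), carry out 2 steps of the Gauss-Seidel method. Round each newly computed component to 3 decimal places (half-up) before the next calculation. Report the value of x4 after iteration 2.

2.271

Iteration 1:
  x1 = (-7 - (3.7)·0.000 - (4)·0.000 - (1)·0.000) / (10.7) = -0.654
  x2 = (6 - (-1.5)·-0.654 - (2.2)·0.000 - (-2)·0.000) / (9.7) = 0.517
  x3 = (-7 - (-2)·-0.654 - (4)·0.517 - (4)·0.000) / (14) = -0.741
  x4 = (12 - (1.9)·-0.654 - (-2)·0.517 - (2.6)·-0.741) / (8.5) = 1.906
Iteration 2:
  x1 = (-7 - (3.7)·0.517 - (4)·-0.741 - (1)·1.906) / (10.7) = -0.734
  x2 = (6 - (-1.5)·-0.734 - (2.2)·-0.741 - (-2)·1.906) / (9.7) = 1.066
  x3 = (-7 - (-2)·-0.734 - (4)·1.066 - (4)·1.906) / (14) = -1.454
  x4 = (12 - (1.9)·-0.734 - (-2)·1.066 - (2.6)·-1.454) / (8.5) = 2.271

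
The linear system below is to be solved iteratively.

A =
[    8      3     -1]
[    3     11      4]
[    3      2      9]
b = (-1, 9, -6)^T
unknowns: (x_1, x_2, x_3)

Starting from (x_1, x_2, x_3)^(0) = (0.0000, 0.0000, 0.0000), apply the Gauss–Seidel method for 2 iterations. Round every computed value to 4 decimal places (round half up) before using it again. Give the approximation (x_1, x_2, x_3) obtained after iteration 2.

(-0.5464, 1.2633, -0.7653)

Iteration 1:
  x_1 = (-1 - (3)·0.0000 - (-1)·0.0000) / (8) = -0.1250
  x_2 = (9 - (3)·-0.1250 - (4)·0.0000) / (11) = 0.8523
  x_3 = (-6 - (3)·-0.1250 - (2)·0.8523) / (9) = -0.8144
Iteration 2:
  x_1 = (-1 - (3)·0.8523 - (-1)·-0.8144) / (8) = -0.5464
  x_2 = (9 - (3)·-0.5464 - (4)·-0.8144) / (11) = 1.2633
  x_3 = (-6 - (3)·-0.5464 - (2)·1.2633) / (9) = -0.7653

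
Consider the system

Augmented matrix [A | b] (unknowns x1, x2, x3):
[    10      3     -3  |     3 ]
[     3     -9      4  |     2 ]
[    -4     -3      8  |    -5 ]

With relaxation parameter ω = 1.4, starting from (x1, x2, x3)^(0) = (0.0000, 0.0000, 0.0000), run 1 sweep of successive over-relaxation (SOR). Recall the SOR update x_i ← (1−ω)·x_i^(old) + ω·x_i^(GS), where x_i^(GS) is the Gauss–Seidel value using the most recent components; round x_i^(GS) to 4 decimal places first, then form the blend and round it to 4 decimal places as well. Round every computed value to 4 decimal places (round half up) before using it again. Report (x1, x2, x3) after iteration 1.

(0.4200, -0.1151, -0.6415)

Iteration 1:
  x1: GS value = (3 - (3)·0.0000 - (-3)·0.0000) / (10) = 0.3000;  x1 ← (1−ω)·0.0000 + ω·0.3000 = 0.4200
  x2: GS value = (2 - (3)·0.4200 - (4)·0.0000) / (-9) = -0.0822;  x2 ← (1−ω)·0.0000 + ω·-0.0822 = -0.1151
  x3: GS value = (-5 - (-4)·0.4200 - (-3)·-0.1151) / (8) = -0.4582;  x3 ← (1−ω)·0.0000 + ω·-0.4582 = -0.6415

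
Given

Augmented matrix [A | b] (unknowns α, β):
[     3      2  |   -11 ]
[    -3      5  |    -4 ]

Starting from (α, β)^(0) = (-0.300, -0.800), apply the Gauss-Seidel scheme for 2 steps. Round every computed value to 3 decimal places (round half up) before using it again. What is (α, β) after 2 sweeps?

(-1.880, -1.928)

Iteration 1:
  α = (-11 - (2)·-0.800) / (3) = -3.133
  β = (-4 - (-3)·-3.133) / (5) = -2.680
Iteration 2:
  α = (-11 - (2)·-2.680) / (3) = -1.880
  β = (-4 - (-3)·-1.880) / (5) = -1.928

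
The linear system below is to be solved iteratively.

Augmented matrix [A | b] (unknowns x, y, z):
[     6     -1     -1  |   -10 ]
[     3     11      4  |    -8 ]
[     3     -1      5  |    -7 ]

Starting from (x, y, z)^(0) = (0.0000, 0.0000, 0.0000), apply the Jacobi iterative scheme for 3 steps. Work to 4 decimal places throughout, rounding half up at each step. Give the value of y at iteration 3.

0.0223

Iteration 1:
  x = (-10 - (-1)·0.0000 - (-1)·0.0000) / (6) = -1.6667
  y = (-8 - (3)·0.0000 - (4)·0.0000) / (11) = -0.7273
  z = (-7 - (3)·0.0000 - (-1)·0.0000) / (5) = -1.4000
Iteration 2:
  x = (-10 - (-1)·-0.7273 - (-1)·-1.4000) / (6) = -2.0212
  y = (-8 - (3)·-1.6667 - (4)·-1.4000) / (11) = 0.2364
  z = (-7 - (3)·-1.6667 - (-1)·-0.7273) / (5) = -0.5454
Iteration 3:
  x = (-10 - (-1)·0.2364 - (-1)·-0.5454) / (6) = -1.7182
  y = (-8 - (3)·-2.0212 - (4)·-0.5454) / (11) = 0.0223
  z = (-7 - (3)·-2.0212 - (-1)·0.2364) / (5) = -0.1400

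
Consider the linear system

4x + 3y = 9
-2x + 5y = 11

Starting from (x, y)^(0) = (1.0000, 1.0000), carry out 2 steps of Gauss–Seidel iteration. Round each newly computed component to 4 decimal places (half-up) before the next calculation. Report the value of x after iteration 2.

0.1500

Iteration 1:
  x = (9 - (3)·1.0000) / (4) = 1.5000
  y = (11 - (-2)·1.5000) / (5) = 2.8000
Iteration 2:
  x = (9 - (3)·2.8000) / (4) = 0.1500
  y = (11 - (-2)·0.1500) / (5) = 2.2600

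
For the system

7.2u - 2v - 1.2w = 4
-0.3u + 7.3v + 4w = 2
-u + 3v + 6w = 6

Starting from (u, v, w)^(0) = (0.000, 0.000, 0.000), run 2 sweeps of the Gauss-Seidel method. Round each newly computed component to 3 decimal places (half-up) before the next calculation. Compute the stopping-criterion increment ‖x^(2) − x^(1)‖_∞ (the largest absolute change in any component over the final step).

Iteration 1:
  u = (4 - (-2)·0.000 - (-1.2)·0.000) / (7.2) = 0.556
  v = (2 - (-0.3)·0.556 - (4)·0.000) / (7.3) = 0.297
  w = (6 - (-1)·0.556 - (3)·0.297) / (6) = 0.944
Iteration 2:
  u = (4 - (-2)·0.297 - (-1.2)·0.944) / (7.2) = 0.795
  v = (2 - (-0.3)·0.795 - (4)·0.944) / (7.3) = -0.211
  w = (6 - (-1)·0.795 - (3)·-0.211) / (6) = 1.238
Change: (0.239, -0.508, 0.294) → max |·| = 0.508

0.508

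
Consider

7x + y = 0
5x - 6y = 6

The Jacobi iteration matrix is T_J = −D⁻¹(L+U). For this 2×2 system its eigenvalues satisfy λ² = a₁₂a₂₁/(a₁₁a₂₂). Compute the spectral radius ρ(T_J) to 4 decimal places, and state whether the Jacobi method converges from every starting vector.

0.3450

a₁₂a₂₁/(a₁₁a₂₂) = (1)·(5) / ((7)·(-6)) = -0.119048
ρ = √|-0.119048| = √0.119048 = 0.3450
ρ < 1, so Jacobi converges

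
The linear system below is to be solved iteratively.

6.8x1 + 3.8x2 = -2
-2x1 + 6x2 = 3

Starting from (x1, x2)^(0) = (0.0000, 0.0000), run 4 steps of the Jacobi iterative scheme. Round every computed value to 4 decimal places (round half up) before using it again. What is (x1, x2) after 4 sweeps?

(-0.4667, 0.3271)

Iteration 1:
  x1 = (-2 - (3.8)·0.0000) / (6.8) = -0.2941
  x2 = (3 - (-2)·0.0000) / (6) = 0.5000
Iteration 2:
  x1 = (-2 - (3.8)·0.5000) / (6.8) = -0.5735
  x2 = (3 - (-2)·-0.2941) / (6) = 0.4020
Iteration 3:
  x1 = (-2 - (3.8)·0.4020) / (6.8) = -0.5188
  x2 = (3 - (-2)·-0.5735) / (6) = 0.3088
Iteration 4:
  x1 = (-2 - (3.8)·0.3088) / (6.8) = -0.4667
  x2 = (3 - (-2)·-0.5188) / (6) = 0.3271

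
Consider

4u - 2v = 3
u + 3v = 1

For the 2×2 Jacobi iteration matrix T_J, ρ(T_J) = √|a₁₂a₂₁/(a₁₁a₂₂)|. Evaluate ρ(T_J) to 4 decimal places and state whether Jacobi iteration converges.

0.4082

a₁₂a₂₁/(a₁₁a₂₂) = (-2)·(1) / ((4)·(3)) = -0.166667
ρ = √|-0.166667| = √0.166667 = 0.4082
ρ < 1, so Jacobi converges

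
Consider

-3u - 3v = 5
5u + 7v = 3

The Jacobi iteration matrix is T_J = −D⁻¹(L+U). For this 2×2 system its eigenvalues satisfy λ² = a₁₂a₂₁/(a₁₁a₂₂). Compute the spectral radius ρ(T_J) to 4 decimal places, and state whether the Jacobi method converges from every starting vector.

a₁₂a₂₁/(a₁₁a₂₂) = (-3)·(5) / ((-3)·(7)) = 0.714286
ρ = √|0.714286| = √0.714286 = 0.8452
ρ < 1, so Jacobi converges

0.8452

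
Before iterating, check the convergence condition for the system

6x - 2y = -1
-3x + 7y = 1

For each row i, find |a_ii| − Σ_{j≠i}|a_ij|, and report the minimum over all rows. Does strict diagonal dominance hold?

4

row 1: |6| − (2) = 4
row 2: |7| − (3) = 4
minimum over rows = 4 → strictly diagonally dominant (convergence guaranteed)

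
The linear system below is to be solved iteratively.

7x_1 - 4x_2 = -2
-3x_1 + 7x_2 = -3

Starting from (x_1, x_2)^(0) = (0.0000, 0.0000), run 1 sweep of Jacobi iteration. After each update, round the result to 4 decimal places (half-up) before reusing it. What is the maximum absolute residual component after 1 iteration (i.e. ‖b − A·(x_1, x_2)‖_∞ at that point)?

1.7145

Iteration 1:
  x_1 = (-2 - (-4)·0.0000) / (7) = -0.2857
  x_2 = (-3 - (-3)·0.0000) / (7) = -0.4286
Residual b − A·x = (-1.7145, -0.8569); ∞-norm = 1.7145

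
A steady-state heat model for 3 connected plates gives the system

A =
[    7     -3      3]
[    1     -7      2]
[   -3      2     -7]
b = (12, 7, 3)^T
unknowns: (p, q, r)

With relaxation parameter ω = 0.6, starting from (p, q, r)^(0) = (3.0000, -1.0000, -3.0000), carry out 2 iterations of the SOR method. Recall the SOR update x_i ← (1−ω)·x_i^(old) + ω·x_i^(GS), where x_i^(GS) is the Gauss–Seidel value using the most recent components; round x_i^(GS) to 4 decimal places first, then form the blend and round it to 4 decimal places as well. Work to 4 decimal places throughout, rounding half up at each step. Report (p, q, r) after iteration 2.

(2.4092, -1.3135, -2.0545)

Iteration 1:
  p: GS value = (12 - (-3)·-1.0000 - (3)·-3.0000) / (7) = 2.5714;  p ← (1−ω)·3.0000 + ω·2.5714 = 2.7428
  q: GS value = (7 - (1)·2.7428 - (2)·-3.0000) / (-7) = -1.4653;  q ← (1−ω)·-1.0000 + ω·-1.4653 = -1.2792
  r: GS value = (3 - (-3)·2.7428 - (2)·-1.2792) / (-7) = -1.9695;  r ← (1−ω)·-3.0000 + ω·-1.9695 = -2.3817
Iteration 2:
  p: GS value = (12 - (-3)·-1.2792 - (3)·-2.3817) / (7) = 2.1868;  p ← (1−ω)·2.7428 + ω·2.1868 = 2.4092
  q: GS value = (7 - (1)·2.4092 - (2)·-2.3817) / (-7) = -1.3363;  q ← (1−ω)·-1.2792 + ω·-1.3363 = -1.3135
  r: GS value = (3 - (-3)·2.4092 - (2)·-1.3135) / (-7) = -1.8364;  r ← (1−ω)·-2.3817 + ω·-1.8364 = -2.0545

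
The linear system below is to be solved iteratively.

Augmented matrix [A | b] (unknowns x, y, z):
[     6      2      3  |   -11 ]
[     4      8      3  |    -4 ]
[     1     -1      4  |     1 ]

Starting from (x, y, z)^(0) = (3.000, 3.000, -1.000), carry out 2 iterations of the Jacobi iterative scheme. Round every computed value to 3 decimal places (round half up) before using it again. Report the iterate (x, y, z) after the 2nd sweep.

(-1.417, 0.573, 0.427)

Iteration 1:
  x = (-11 - (2)·3.000 - (3)·-1.000) / (6) = -2.333
  y = (-4 - (4)·3.000 - (3)·-1.000) / (8) = -1.625
  z = (1 - (1)·3.000 - (-1)·3.000) / (4) = 0.250
Iteration 2:
  x = (-11 - (2)·-1.625 - (3)·0.250) / (6) = -1.417
  y = (-4 - (4)·-2.333 - (3)·0.250) / (8) = 0.573
  z = (1 - (1)·-2.333 - (-1)·-1.625) / (4) = 0.427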